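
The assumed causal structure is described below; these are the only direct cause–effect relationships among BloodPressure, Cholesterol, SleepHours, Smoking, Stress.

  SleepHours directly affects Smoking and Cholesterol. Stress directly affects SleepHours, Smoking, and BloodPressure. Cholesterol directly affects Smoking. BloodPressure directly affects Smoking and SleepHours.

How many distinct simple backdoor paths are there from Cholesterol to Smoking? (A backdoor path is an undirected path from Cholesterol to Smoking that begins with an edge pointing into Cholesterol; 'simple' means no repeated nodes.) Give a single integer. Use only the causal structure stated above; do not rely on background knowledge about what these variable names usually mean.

A backdoor path from Cholesterol to Smoking is any simple undirected path whose first edge points into Cholesterol (i.e. leaves Cholesterol via a parent).
Parents of Cholesterol: {SleepHours}.
Enumerating:
  P1: Cholesterol <- SleepHours <- Stress -> BloodPressure -> Smoking
  P2: Cholesterol <- SleepHours <- Stress -> Smoking
  P3: Cholesterol <- SleepHours <- BloodPressure <- Stress -> Smoking
  P4: Cholesterol <- SleepHours <- BloodPressure -> Smoking
  P5: Cholesterol <- SleepHours -> Smoking
That exhausts the simple backdoor paths. Count: 5.

5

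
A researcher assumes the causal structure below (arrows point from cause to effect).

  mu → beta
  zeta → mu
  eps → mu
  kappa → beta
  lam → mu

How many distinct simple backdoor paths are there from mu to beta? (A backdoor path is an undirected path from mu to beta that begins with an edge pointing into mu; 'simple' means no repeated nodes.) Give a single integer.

A backdoor path from mu to beta is any simple undirected path whose first edge points into mu (i.e. leaves mu via a parent).
Parents of mu: {eps, lam, zeta}.
No simple path from any parent of mu reaches beta without revisiting mu, so there are no backdoor paths.

0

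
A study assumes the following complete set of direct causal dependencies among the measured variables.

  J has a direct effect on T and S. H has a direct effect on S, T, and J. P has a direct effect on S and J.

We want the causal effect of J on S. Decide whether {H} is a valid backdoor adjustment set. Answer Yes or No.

No

Backdoor paths from J to S (paths whose first edge points into J):
  P1: J <- H -> S
  P2: J <- P -> S
Condition 1 (no descendant of J in the set): holds — descendants of J are {S, T}; none are in {H}.
Condition 2 (every backdoor path blocked by {H}):
  P1: blocked at fork node H ∈ conditioning set.
  P2: open — no interior node is in the conditioning set.
{H} does not satisfy the backdoor criterion.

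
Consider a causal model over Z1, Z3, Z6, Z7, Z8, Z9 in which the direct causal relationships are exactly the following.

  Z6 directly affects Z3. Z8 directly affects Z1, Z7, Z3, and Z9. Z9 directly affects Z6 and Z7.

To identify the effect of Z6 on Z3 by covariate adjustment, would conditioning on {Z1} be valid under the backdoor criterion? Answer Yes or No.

Backdoor paths from Z6 to Z3 (paths whose first edge points into Z6):
  P1: Z6 <- Z9 <- Z8 -> Z3
  P2: Z6 <- Z9 -> Z7 <- Z8 -> Z3
Condition 1 (no descendant of Z6 in the set): holds — descendants of Z6 are {Z3}; none are in {Z1}.
Condition 2 (every backdoor path blocked by {Z1}):
  P1: open — no interior node is in the conditioning set.
  P2: blocked at collider Z7 (neither it nor any descendant is in the conditioning set).
{Z1} does not satisfy the backdoor criterion.

No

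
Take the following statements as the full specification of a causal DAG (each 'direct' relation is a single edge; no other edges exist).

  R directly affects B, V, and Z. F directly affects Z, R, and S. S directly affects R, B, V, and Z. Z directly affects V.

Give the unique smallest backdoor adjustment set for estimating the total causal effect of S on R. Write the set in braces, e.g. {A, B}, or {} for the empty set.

{F}

Variables eligible for adjustment (non-descendants of S, excluding S and R): {F}.
Backdoor paths from S to R:
  P1: S <- F -> R
  P2: S <- F -> Z <- R
  P3: S <- F -> Z -> V <- R
The empty set is not sufficient: P1 (S <- F -> R) has no collider blocking it and no conditioned non-collider, so it is open.
Try {F}:
  P1: blocked at fork node F ∈ conditioning set.
  P2: blocked at fork node F ∈ conditioning set.
  P3: blocked at fork node F ∈ conditioning set.
{F} contains no descendant of S and blocks every backdoor path.
{F} is the unique smallest valid adjustment set.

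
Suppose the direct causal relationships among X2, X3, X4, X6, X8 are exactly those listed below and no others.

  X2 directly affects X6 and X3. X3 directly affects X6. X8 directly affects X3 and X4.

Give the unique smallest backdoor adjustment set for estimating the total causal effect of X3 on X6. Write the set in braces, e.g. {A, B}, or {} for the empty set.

{X2}

Variables eligible for adjustment (non-descendants of X3, excluding X3 and X6): {X2, X4, X8}.
Backdoor paths from X3 to X6:
  P1: X3 <- X2 -> X6
The empty set is not sufficient: P1 (X3 <- X2 -> X6) has no collider blocking it and no conditioned non-collider, so it is open.
Try {X2}:
  P1: blocked at fork node X2 ∈ conditioning set.
{X2} contains no descendant of X3 and blocks every backdoor path.
No other singleton works — e.g. {X8} leaves P1 open — so {X2} is the unique smallest valid adjustment set.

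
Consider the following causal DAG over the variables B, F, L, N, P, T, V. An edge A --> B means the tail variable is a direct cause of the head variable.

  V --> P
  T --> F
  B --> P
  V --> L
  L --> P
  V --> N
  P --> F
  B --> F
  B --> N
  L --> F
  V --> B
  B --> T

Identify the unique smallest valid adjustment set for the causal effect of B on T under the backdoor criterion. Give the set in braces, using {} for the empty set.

Variables eligible for adjustment (non-descendants of B, excluding B and T): {L, V}.
Backdoor paths from B to T:
  P1: B <- V -> L -> P -> F <- T
  P2: B <- V -> L -> F <- T
  P3: B <- V -> P <- L -> F <- T
  P4: B <- V -> P -> F <- T
Each backdoor path contains an unconditioned collider, so every path is already blocked with the empty conditioning set:
  P1: blocked at collider F (neither it nor any descendant is in the conditioning set).
  P2: blocked at collider F (neither it nor any descendant is in the conditioning set).
  P3: blocked at collider P (neither it nor any descendant is in the conditioning set).
  P4: blocked at collider F (neither it nor any descendant is in the conditioning set).
The empty set is therefore the unique smallest valid set.

{}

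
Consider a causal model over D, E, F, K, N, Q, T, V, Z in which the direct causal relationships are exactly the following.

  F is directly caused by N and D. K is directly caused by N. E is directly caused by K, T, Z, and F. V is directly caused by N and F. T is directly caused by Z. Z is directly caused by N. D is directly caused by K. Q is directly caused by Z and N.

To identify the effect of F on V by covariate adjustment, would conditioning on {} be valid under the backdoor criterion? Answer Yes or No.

Backdoor paths from F to V (paths whose first edge points into F):
  P1: F <- N -> V
  P2: F <- D <- K <- N -> V
  P3: F <- D <- K -> E <- Z <- N -> V
  P4: F <- D <- K -> E <- Z -> Q <- N -> V
  P5: F <- D <- K -> E <- T <- Z <- N -> V
  P6: F <- D <- K -> E <- T <- Z -> Q <- N -> V
Condition 1 (no descendant of F in the set): holds — descendants of F are {E, V}; none are in {}.
Condition 2 (every backdoor path blocked by {}):
  P1: open — no interior node is in the conditioning set.
  P2: open — no interior node is in the conditioning set.
  P3: blocked at collider E (neither it nor any descendant is in the conditioning set).
  P4: blocked at collider E (neither it nor any descendant is in the conditioning set).
  P5: blocked at collider E (neither it nor any descendant is in the conditioning set).
  P6: blocked at collider E (neither it nor any descendant is in the conditioning set).
{} does not satisfy the backdoor criterion.

No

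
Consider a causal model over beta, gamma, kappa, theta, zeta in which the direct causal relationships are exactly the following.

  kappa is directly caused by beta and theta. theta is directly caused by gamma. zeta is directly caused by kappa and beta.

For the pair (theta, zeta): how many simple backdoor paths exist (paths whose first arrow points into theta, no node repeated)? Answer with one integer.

0

A backdoor path from theta to zeta is any simple undirected path whose first edge points into theta (i.e. leaves theta via a parent).
Parents of theta: {gamma}.
No simple path from any parent of theta reaches zeta without revisiting theta, so there are no backdoor paths.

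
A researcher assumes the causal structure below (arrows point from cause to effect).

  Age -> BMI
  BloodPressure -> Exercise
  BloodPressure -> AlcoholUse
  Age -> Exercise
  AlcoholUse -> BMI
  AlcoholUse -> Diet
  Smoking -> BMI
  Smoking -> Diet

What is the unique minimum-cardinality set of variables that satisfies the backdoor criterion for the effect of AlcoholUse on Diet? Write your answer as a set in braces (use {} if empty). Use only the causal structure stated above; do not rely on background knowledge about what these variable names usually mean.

{}

Variables eligible for adjustment (non-descendants of AlcoholUse, excluding AlcoholUse and Diet): {Age, BloodPressure, Exercise, Smoking}.
Backdoor paths from AlcoholUse to Diet:
  P1: AlcoholUse <- BloodPressure -> Exercise <- Age -> BMI <- Smoking -> Diet
Each backdoor path contains an unconditioned collider, so every path is already blocked with the empty conditioning set:
  P1: blocked at collider Exercise (neither it nor any descendant is in the conditioning set).
The empty set is therefore the unique smallest valid set.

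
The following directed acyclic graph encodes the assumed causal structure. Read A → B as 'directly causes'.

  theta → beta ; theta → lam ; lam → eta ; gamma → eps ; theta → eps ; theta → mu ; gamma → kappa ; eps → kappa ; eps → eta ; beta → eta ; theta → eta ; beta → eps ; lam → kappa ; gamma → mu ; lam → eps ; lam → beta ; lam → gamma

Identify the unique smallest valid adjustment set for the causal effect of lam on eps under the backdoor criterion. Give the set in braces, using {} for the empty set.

Variables eligible for adjustment (non-descendants of lam, excluding lam and eps): {theta}.
Backdoor paths from lam to eps:
  P1: lam <- theta -> beta -> eps
  P2: lam <- theta -> beta -> eta <- eps
  P3: lam <- theta -> eps
  P4: lam <- theta -> eta <- beta -> eps
  P5: lam <- theta -> eta <- eps
  P6: lam <- theta -> mu <- gamma -> eps
  P7: lam <- theta -> mu <- gamma -> kappa <- eps
The empty set is not sufficient: P1 (lam <- theta -> beta -> eps) has no collider blocking it and no conditioned non-collider, so it is open.
Try {theta}:
  P1: blocked at fork node theta ∈ conditioning set.
  P2: blocked at fork node theta ∈ conditioning set.
  P3: blocked at fork node theta ∈ conditioning set.
  P4: blocked at fork node theta ∈ conditioning set.
  P5: blocked at fork node theta ∈ conditioning set.
  P6: blocked at fork node theta ∈ conditioning set.
  P7: blocked at fork node theta ∈ conditioning set.
{theta} contains no descendant of lam and blocks every backdoor path.
{theta} is the unique smallest valid adjustment set.

{theta}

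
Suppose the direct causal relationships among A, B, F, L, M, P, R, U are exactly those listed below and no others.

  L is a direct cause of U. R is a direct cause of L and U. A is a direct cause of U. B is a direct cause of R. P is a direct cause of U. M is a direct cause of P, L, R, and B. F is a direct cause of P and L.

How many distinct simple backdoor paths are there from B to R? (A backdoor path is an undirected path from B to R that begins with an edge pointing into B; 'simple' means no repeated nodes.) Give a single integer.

8

A backdoor path from B to R is any simple undirected path whose first edge points into B (i.e. leaves B via a parent).
Parents of B: {M}.
Enumerating:
  P1: B <- M -> P <- F -> L <- R
  P2: B <- M -> P <- F -> L -> U <- R
  P3: B <- M -> P -> U <- R
  P4: B <- M -> P -> U <- L <- R
  P5: B <- M -> R
  P6: B <- M -> L <- F -> P -> U <- R
  P7: B <- M -> L <- R
  P8: B <- M -> L -> U <- R
That exhausts the simple backdoor paths. Count: 8.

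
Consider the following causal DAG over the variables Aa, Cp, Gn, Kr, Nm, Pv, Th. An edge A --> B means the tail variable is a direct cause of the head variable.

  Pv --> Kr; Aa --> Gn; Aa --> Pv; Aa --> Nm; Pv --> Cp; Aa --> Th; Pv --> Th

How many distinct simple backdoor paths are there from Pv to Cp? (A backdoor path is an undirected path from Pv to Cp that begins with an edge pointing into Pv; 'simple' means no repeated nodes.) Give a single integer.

0

A backdoor path from Pv to Cp is any simple undirected path whose first edge points into Pv (i.e. leaves Pv via a parent).
Parents of Pv: {Aa}.
No simple path from any parent of Pv reaches Cp without revisiting Pv, so there are no backdoor paths.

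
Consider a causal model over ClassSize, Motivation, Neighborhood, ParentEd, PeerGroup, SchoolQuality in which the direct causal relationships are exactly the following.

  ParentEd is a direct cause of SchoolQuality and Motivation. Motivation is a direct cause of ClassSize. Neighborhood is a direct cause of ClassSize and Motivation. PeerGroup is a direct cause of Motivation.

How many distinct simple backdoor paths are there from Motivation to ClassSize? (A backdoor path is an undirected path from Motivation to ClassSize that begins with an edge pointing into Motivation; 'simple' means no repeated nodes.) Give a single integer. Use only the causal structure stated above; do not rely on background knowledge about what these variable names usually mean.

A backdoor path from Motivation to ClassSize is any simple undirected path whose first edge points into Motivation (i.e. leaves Motivation via a parent).
Parents of Motivation: {Neighborhood, ParentEd, PeerGroup}.
Enumerating:
  P1: Motivation <- Neighborhood -> ClassSize
That exhausts the simple backdoor paths. Count: 1.

1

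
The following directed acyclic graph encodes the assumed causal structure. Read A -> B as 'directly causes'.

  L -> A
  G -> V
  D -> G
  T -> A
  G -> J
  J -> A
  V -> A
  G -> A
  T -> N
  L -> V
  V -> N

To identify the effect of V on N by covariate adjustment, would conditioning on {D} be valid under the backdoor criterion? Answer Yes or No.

Backdoor paths from V to N (paths whose first edge points into V):
  P1: V <- G -> J -> A <- T -> N
  P2: V <- G -> A <- T -> N
  P3: V <- L -> A <- T -> N
Condition 1 (no descendant of V in the set): holds — descendants of V are {A, N}; none are in {D}.
Condition 2 (every backdoor path blocked by {D}):
  P1: blocked at collider A (neither it nor any descendant is in the conditioning set).
  P2: blocked at collider A (neither it nor any descendant is in the conditioning set).
  P3: blocked at collider A (neither it nor any descendant is in the conditioning set).
{D} satisfies the backdoor criterion.

Yes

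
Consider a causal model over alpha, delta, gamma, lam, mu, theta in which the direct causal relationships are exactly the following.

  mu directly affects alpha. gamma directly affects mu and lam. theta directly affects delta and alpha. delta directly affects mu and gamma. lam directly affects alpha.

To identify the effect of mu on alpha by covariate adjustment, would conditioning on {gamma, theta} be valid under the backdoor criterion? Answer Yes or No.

Backdoor paths from mu to alpha (paths whose first edge points into mu):
  P1: mu <- delta <- theta -> alpha
  P2: mu <- delta -> gamma -> lam -> alpha
  P3: mu <- gamma <- delta <- theta -> alpha
  P4: mu <- gamma -> lam -> alpha
Condition 1 (no descendant of mu in the set): holds — descendants of mu are {alpha}; none are in {gamma, theta}.
Condition 2 (every backdoor path blocked by {gamma, theta}):
  P1: blocked at fork node theta ∈ conditioning set.
  P2: blocked at chain node gamma ∈ conditioning set.
  P3: blocked at chain node gamma ∈ conditioning set.
  P4: blocked at fork node gamma ∈ conditioning set.
{gamma, theta} satisfies the backdoor criterion.

Yes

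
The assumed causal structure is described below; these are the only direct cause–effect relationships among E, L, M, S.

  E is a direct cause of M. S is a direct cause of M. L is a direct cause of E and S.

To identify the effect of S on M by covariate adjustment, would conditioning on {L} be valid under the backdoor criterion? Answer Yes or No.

Yes

Backdoor paths from S to M (paths whose first edge points into S):
  P1: S <- L -> E -> M
Condition 1 (no descendant of S in the set): holds — descendants of S are {M}; none are in {L}.
Condition 2 (every backdoor path blocked by {L}):
  P1: blocked at fork node L ∈ conditioning set.
{L} satisfies the backdoor criterion.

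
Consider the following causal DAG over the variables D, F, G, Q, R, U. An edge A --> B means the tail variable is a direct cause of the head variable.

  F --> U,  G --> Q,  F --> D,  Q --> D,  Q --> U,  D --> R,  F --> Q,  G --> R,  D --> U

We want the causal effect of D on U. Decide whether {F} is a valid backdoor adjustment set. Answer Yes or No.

No

Backdoor paths from D to U (paths whose first edge points into D):
  P1: D <- F -> Q -> U
  P2: D <- F -> U
  P3: D <- Q <- F -> U
  P4: D <- Q -> U
Condition 1 (no descendant of D in the set): holds — descendants of D are {R, U}; none are in {F}.
Condition 2 (every backdoor path blocked by {F}):
  P1: blocked at fork node F ∈ conditioning set.
  P2: blocked at fork node F ∈ conditioning set.
  P3: blocked at fork node F ∈ conditioning set.
  P4: open — no interior node is in the conditioning set.
{F} does not satisfy the backdoor criterion.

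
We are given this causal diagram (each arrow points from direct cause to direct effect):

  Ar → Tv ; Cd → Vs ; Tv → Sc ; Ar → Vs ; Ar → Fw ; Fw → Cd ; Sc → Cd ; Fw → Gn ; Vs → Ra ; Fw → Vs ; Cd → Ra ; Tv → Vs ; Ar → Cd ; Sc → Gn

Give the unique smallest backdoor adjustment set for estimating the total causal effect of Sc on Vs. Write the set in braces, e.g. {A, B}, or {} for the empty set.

Variables eligible for adjustment (non-descendants of Sc, excluding Sc and Vs): {Ar, Fw, Tv}.
Backdoor paths from Sc to Vs:
  P1: Sc <- Tv <- Ar -> Fw -> Cd -> Vs
  P2: Sc <- Tv <- Ar -> Fw -> Cd -> Ra <- Vs
  P3: Sc <- Tv <- Ar -> Fw -> Vs
  P4: Sc <- Tv <- Ar -> Cd <- Fw -> Vs
  P5: Sc <- Tv <- Ar -> Cd -> Vs
  P6: Sc <- Tv <- Ar -> Cd -> Ra <- Vs
  P7: Sc <- Tv <- Ar -> Vs
  P8: Sc <- Tv -> Vs
The empty set is not sufficient: P1 (Sc <- Tv <- Ar -> Fw -> Cd -> Vs) has no collider blocking it and no conditioned non-collider, so it is open.
Try {Tv}:
  P1: blocked at chain node Tv ∈ conditioning set.
  P2: blocked at chain node Tv ∈ conditioning set.
  P3: blocked at chain node Tv ∈ conditioning set.
  P4: blocked at chain node Tv ∈ conditioning set.
  P5: blocked at chain node Tv ∈ conditioning set.
  P6: blocked at chain node Tv ∈ conditioning set.
  P7: blocked at chain node Tv ∈ conditioning set.
  P8: blocked at fork node Tv ∈ conditioning set.
{Tv} contains no descendant of Sc and blocks every backdoor path.
No other singleton works — e.g. {Ar} leaves P8 open — so {Tv} is the unique smallest valid adjustment set.

{Tv}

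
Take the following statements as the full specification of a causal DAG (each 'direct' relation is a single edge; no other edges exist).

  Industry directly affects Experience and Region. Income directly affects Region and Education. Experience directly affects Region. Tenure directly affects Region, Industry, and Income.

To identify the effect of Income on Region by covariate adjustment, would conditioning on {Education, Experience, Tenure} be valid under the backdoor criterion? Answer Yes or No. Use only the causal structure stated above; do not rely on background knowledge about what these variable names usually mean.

Backdoor paths from Income to Region (paths whose first edge points into Income):
  P1: Income <- Tenure -> Industry -> Experience -> Region
  P2: Income <- Tenure -> Industry -> Region
  P3: Income <- Tenure -> Region
Condition 1 (no descendant of Income in the set): FAILS — Education is a descendant of Income.
Condition 2 (every backdoor path blocked by {Education, Experience, Tenure}):
  P1: blocked at fork node Tenure ∈ conditioning set.
  P2: blocked at fork node Tenure ∈ conditioning set.
  P3: blocked at fork node Tenure ∈ conditioning set.
{Education, Experience, Tenure} does not satisfy the backdoor criterion.

No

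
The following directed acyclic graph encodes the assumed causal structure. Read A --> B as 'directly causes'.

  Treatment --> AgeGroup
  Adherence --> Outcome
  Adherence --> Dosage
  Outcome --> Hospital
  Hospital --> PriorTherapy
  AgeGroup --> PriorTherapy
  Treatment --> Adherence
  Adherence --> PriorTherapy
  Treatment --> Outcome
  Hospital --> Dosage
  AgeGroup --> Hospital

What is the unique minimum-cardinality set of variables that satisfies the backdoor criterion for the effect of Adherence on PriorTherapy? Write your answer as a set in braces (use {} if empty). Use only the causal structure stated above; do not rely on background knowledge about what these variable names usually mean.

Variables eligible for adjustment (non-descendants of Adherence, excluding Adherence and PriorTherapy): {AgeGroup, Treatment}.
Backdoor paths from Adherence to PriorTherapy:
  P1: Adherence <- Treatment -> Outcome -> Hospital <- AgeGroup -> PriorTherapy
  P2: Adherence <- Treatment -> Outcome -> Hospital -> PriorTherapy
  P3: Adherence <- Treatment -> AgeGroup -> Hospital -> PriorTherapy
  P4: Adherence <- Treatment -> AgeGroup -> PriorTherapy
The empty set is not sufficient: P2 (Adherence <- Treatment -> Outcome -> Hospital -> PriorTherapy) has no collider blocking it and no conditioned non-collider, so it is open.
Try {Treatment}:
  P1: blocked at fork node Treatment ∈ conditioning set.
  P2: blocked at fork node Treatment ∈ conditioning set.
  P3: blocked at fork node Treatment ∈ conditioning set.
  P4: blocked at fork node Treatment ∈ conditioning set.
{Treatment} contains no descendant of Adherence and blocks every backdoor path.
No other singleton works — e.g. {AgeGroup} leaves P2 open — so {Treatment} is the unique smallest valid adjustment set.

{Treatment}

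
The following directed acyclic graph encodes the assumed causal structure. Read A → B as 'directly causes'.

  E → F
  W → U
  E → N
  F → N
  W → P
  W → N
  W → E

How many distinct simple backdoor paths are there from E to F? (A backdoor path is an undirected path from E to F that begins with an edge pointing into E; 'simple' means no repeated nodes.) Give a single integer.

A backdoor path from E to F is any simple undirected path whose first edge points into E (i.e. leaves E via a parent).
Parents of E: {W}.
Enumerating:
  P1: E <- W -> N <- F
That exhausts the simple backdoor paths. Count: 1.

1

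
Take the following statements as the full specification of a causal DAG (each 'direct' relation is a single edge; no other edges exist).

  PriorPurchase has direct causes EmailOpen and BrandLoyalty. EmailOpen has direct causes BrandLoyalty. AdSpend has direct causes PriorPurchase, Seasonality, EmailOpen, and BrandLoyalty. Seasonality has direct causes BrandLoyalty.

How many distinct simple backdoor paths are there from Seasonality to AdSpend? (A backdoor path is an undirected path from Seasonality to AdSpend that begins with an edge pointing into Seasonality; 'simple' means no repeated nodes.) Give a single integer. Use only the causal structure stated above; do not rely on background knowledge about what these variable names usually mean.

5

A backdoor path from Seasonality to AdSpend is any simple undirected path whose first edge points into Seasonality (i.e. leaves Seasonality via a parent).
Parents of Seasonality: {BrandLoyalty}.
Enumerating:
  P1: Seasonality <- BrandLoyalty -> EmailOpen -> PriorPurchase -> AdSpend
  P2: Seasonality <- BrandLoyalty -> EmailOpen -> AdSpend
  P3: Seasonality <- BrandLoyalty -> PriorPurchase <- EmailOpen -> AdSpend
  P4: Seasonality <- BrandLoyalty -> PriorPurchase -> AdSpend
  P5: Seasonality <- BrandLoyalty -> AdSpend
That exhausts the simple backdoor paths. Count: 5.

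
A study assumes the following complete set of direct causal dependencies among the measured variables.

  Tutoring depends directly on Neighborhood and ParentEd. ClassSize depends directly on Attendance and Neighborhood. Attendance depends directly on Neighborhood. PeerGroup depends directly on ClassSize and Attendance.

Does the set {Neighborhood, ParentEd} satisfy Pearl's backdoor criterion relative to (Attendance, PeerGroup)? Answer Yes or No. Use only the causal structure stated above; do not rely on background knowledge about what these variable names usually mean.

Backdoor paths from Attendance to PeerGroup (paths whose first edge points into Attendance):
  P1: Attendance <- Neighborhood -> ClassSize -> PeerGroup
Condition 1 (no descendant of Attendance in the set): holds — descendants of Attendance are {ClassSize, PeerGroup}; none are in {Neighborhood, ParentEd}.
Condition 2 (every backdoor path blocked by {Neighborhood, ParentEd}):
  P1: blocked at fork node Neighborhood ∈ conditioning set.
{Neighborhood, ParentEd} satisfies the backdoor criterion.

Yes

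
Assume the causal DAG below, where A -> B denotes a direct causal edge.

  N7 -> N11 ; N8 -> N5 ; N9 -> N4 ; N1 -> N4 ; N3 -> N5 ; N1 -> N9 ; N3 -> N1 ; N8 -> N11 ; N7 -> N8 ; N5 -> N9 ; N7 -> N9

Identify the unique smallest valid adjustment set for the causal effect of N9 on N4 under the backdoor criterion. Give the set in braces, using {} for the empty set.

{N1}

Variables eligible for adjustment (non-descendants of N9, excluding N9 and N4): {N1, N11, N3, N5, N7, N8}.
Backdoor paths from N9 to N4:
  P1: N9 <- N7 -> N8 -> N5 <- N3 -> N1 -> N4
  P2: N9 <- N7 -> N11 <- N8 -> N5 <- N3 -> N1 -> N4
  P3: N9 <- N1 -> N4
  P4: N9 <- N5 <- N3 -> N1 -> N4
The empty set is not sufficient: P3 (N9 <- N1 -> N4) has no collider blocking it and no conditioned non-collider, so it is open.
Try {N1}:
  P1: blocked at collider N5 (neither it nor any descendant is in the conditioning set).
  P2: blocked at collider N11 (neither it nor any descendant is in the conditioning set).
  P3: blocked at fork node N1 ∈ conditioning set.
  P4: blocked at chain node N1 ∈ conditioning set.
{N1} contains no descendant of N9 and blocks every backdoor path.
No other singleton works — e.g. {N7} leaves P3 open — so {N1} is the unique smallest valid adjustment set.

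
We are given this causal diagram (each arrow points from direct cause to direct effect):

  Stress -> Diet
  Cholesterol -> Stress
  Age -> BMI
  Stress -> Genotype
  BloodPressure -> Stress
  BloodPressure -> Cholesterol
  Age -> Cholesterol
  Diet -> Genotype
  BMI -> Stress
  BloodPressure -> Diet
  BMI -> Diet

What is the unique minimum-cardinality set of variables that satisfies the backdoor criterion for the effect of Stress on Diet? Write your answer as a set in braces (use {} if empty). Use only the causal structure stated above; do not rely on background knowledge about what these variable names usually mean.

Variables eligible for adjustment (non-descendants of Stress, excluding Stress and Diet): {Age, BMI, BloodPressure, Cholesterol}.
Backdoor paths from Stress to Diet:
  P1: Stress <- BMI <- Age -> Cholesterol <- BloodPressure -> Diet
  P2: Stress <- BMI -> Diet
  P3: Stress <- BloodPressure -> Cholesterol <- Age -> BMI -> Diet
  P4: Stress <- BloodPressure -> Diet
  P5: Stress <- Cholesterol <- Age -> BMI -> Diet
  P6: Stress <- Cholesterol <- BloodPressure -> Diet
The empty set is not sufficient: P2 (Stress <- BMI -> Diet) has no collider blocking it and no conditioned non-collider, so it is open.
Try {BMI, BloodPressure}:
  P1: blocked at chain node BMI ∈ conditioning set.
  P2: blocked at fork node BMI ∈ conditioning set.
  P3: blocked at fork node BloodPressure ∈ conditioning set.
  P4: blocked at fork node BloodPressure ∈ conditioning set.
  P5: blocked at chain node BMI ∈ conditioning set.
  P6: blocked at fork node BloodPressure ∈ conditioning set.
{BMI, BloodPressure} contains no descendant of Stress and blocks every backdoor path.
Every element of {BMI, BloodPressure} is needed (dropping BMI leaves P2 open; dropping BloodPressure leaves P4 open), so no proper subset is valid.
Among all size-2 subsets of the eligible variables, only {BMI, BloodPressure} blocks every backdoor path, so it is the unique smallest valid adjustment set.

{BMI, BloodPressure}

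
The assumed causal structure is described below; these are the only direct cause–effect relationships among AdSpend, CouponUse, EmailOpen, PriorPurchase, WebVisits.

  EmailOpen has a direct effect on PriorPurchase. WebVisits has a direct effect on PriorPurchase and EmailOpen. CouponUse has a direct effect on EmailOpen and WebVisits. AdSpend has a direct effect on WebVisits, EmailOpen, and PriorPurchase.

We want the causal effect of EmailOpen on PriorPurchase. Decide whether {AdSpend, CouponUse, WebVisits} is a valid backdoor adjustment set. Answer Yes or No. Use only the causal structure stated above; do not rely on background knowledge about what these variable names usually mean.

Backdoor paths from EmailOpen to PriorPurchase (paths whose first edge points into EmailOpen):
  P1: EmailOpen <- AdSpend -> WebVisits -> PriorPurchase
  P2: EmailOpen <- AdSpend -> PriorPurchase
  P3: EmailOpen <- CouponUse -> WebVisits <- AdSpend -> PriorPurchase
  P4: EmailOpen <- CouponUse -> WebVisits -> PriorPurchase
  P5: EmailOpen <- WebVisits <- AdSpend -> PriorPurchase
  P6: EmailOpen <- WebVisits -> PriorPurchase
Condition 1 (no descendant of EmailOpen in the set): holds — descendants of EmailOpen are {PriorPurchase}; none are in {AdSpend, CouponUse, WebVisits}.
Condition 2 (every backdoor path blocked by {AdSpend, CouponUse, WebVisits}):
  P1: blocked at fork node AdSpend ∈ conditioning set.
  P2: blocked at fork node AdSpend ∈ conditioning set.
  P3: blocked at fork node CouponUse ∈ conditioning set.
  P4: blocked at fork node CouponUse ∈ conditioning set.
  P5: blocked at chain node WebVisits ∈ conditioning set.
  P6: blocked at fork node WebVisits ∈ conditioning set.
{AdSpend, CouponUse, WebVisits} satisfies the backdoor criterion.

Yes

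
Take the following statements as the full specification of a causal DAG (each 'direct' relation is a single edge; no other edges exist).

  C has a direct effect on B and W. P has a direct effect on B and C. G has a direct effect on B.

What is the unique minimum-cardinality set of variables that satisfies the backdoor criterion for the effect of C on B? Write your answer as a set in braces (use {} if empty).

{P}

Variables eligible for adjustment (non-descendants of C, excluding C and B): {G, P}.
Backdoor paths from C to B:
  P1: C <- P -> B
The empty set is not sufficient: P1 (C <- P -> B) has no collider blocking it and no conditioned non-collider, so it is open.
Try {P}:
  P1: blocked at fork node P ∈ conditioning set.
{P} contains no descendant of C and blocks every backdoor path.
No other singleton works — e.g. {G} leaves P1 open — so {P} is the unique smallest valid adjustment set.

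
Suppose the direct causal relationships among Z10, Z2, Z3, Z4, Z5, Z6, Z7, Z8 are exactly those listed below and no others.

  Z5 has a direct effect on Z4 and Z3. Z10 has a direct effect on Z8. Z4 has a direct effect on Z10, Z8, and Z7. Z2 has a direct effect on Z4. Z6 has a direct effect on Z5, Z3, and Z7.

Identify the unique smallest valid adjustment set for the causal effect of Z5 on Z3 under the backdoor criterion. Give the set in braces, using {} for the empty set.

{Z6}

Variables eligible for adjustment (non-descendants of Z5, excluding Z5 and Z3): {Z2, Z6}.
Backdoor paths from Z5 to Z3:
  P1: Z5 <- Z6 -> Z3
The empty set is not sufficient: P1 (Z5 <- Z6 -> Z3) has no collider blocking it and no conditioned non-collider, so it is open.
Try {Z6}:
  P1: blocked at fork node Z6 ∈ conditioning set.
{Z6} contains no descendant of Z5 and blocks every backdoor path.
No other singleton works — e.g. {Z2} leaves P1 open — so {Z6} is the unique smallest valid adjustment set.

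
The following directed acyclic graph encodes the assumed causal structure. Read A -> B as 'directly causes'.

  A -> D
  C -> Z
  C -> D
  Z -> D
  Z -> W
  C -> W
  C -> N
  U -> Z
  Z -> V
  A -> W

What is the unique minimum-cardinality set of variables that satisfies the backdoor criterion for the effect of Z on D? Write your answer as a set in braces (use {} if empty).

Variables eligible for adjustment (non-descendants of Z, excluding Z and D): {A, C, N, U}.
Backdoor paths from Z to D:
  P1: Z <- C -> D
  P2: Z <- C -> W <- A -> D
The empty set is not sufficient: P1 (Z <- C -> D) has no collider blocking it and no conditioned non-collider, so it is open.
Try {C}:
  P1: blocked at fork node C ∈ conditioning set.
  P2: blocked at fork node C ∈ conditioning set.
{C} contains no descendant of Z and blocks every backdoor path.
No other singleton works — e.g. {U} leaves P1 open — so {C} is the unique smallest valid adjustment set.

{C}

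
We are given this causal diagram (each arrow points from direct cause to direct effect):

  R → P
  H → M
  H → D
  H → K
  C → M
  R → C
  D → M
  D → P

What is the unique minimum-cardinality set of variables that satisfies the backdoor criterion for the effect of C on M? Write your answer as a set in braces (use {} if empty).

Variables eligible for adjustment (non-descendants of C, excluding C and M): {D, H, K, P, R}.
Backdoor paths from C to M:
  P1: C <- R -> P <- D <- H -> M
  P2: C <- R -> P <- D -> M
Each backdoor path contains an unconditioned collider, so every path is already blocked with the empty conditioning set:
  P1: blocked at collider P (neither it nor any descendant is in the conditioning set).
  P2: blocked at collider P (neither it nor any descendant is in the conditioning set).
The empty set is therefore the unique smallest valid set.

{}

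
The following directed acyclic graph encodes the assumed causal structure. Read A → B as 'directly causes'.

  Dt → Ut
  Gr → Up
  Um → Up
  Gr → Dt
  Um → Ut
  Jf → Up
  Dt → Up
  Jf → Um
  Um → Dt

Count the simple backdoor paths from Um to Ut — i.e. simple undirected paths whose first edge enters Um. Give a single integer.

2

A backdoor path from Um to Ut is any simple undirected path whose first edge points into Um (i.e. leaves Um via a parent).
Parents of Um: {Jf}.
Enumerating:
  P1: Um <- Jf -> Up <- Gr -> Dt -> Ut
  P2: Um <- Jf -> Up <- Dt -> Ut
That exhausts the simple backdoor paths. Count: 2.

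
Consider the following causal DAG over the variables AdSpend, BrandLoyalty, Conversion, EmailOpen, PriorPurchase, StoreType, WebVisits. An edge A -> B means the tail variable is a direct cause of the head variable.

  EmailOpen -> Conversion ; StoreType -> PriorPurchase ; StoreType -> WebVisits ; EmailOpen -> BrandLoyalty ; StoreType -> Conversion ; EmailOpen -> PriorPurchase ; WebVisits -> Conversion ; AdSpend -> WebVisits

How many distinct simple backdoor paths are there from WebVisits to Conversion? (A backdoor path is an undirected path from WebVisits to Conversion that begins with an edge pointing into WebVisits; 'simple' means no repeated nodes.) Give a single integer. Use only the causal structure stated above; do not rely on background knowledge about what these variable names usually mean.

A backdoor path from WebVisits to Conversion is any simple undirected path whose first edge points into WebVisits (i.e. leaves WebVisits via a parent).
Parents of WebVisits: {AdSpend, StoreType}.
Enumerating:
  P1: WebVisits <- StoreType -> PriorPurchase <- EmailOpen -> Conversion
  P2: WebVisits <- StoreType -> Conversion
That exhausts the simple backdoor paths. Count: 2.

2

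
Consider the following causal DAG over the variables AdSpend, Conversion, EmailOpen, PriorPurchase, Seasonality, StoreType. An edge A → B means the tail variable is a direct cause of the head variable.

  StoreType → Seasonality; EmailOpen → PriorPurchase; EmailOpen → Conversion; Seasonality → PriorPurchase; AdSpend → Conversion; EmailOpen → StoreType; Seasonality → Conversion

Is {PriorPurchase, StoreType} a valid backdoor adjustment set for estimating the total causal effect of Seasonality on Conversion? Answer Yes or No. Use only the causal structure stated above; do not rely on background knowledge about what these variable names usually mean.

Backdoor paths from Seasonality to Conversion (paths whose first edge points into Seasonality):
  P1: Seasonality <- StoreType <- EmailOpen -> Conversion
Condition 1 (no descendant of Seasonality in the set): FAILS — PriorPurchase is a descendant of Seasonality.
Condition 2 (every backdoor path blocked by {PriorPurchase, StoreType}):
  P1: blocked at chain node StoreType ∈ conditioning set.
{PriorPurchase, StoreType} does not satisfy the backdoor criterion.

No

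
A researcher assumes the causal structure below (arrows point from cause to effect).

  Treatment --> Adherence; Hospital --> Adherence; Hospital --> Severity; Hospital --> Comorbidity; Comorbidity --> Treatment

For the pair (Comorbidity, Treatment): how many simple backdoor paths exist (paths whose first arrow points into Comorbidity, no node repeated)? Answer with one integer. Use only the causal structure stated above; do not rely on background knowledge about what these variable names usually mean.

1

A backdoor path from Comorbidity to Treatment is any simple undirected path whose first edge points into Comorbidity (i.e. leaves Comorbidity via a parent).
Parents of Comorbidity: {Hospital}.
Enumerating:
  P1: Comorbidity <- Hospital -> Adherence <- Treatment
That exhausts the simple backdoor paths. Count: 1.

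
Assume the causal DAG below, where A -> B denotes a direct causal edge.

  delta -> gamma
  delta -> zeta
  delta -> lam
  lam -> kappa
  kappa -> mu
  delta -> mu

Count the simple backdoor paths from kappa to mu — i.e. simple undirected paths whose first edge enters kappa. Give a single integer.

1

A backdoor path from kappa to mu is any simple undirected path whose first edge points into kappa (i.e. leaves kappa via a parent).
Parents of kappa: {lam}.
Enumerating:
  P1: kappa <- lam <- delta -> mu
That exhausts the simple backdoor paths. Count: 1.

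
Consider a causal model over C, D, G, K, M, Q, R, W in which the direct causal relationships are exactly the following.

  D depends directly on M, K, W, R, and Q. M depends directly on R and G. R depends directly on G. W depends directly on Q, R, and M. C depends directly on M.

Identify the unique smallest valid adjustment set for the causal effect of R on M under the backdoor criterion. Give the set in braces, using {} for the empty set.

{G}

Variables eligible for adjustment (non-descendants of R, excluding R and M): {G, K, Q}.
Backdoor paths from R to M:
  P1: R <- G -> M
The empty set is not sufficient: P1 (R <- G -> M) has no collider blocking it and no conditioned non-collider, so it is open.
Try {G}:
  P1: blocked at fork node G ∈ conditioning set.
{G} contains no descendant of R and blocks every backdoor path.
No other singleton works — e.g. {Q} leaves P1 open — so {G} is the unique smallest valid adjustment set.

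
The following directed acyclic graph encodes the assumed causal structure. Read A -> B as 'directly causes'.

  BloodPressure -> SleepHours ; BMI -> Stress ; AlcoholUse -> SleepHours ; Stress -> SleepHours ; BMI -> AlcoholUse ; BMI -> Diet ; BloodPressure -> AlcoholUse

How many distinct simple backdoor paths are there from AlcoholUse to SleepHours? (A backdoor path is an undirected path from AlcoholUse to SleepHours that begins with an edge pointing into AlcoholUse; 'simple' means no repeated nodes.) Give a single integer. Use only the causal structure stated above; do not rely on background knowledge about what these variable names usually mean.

A backdoor path from AlcoholUse to SleepHours is any simple undirected path whose first edge points into AlcoholUse (i.e. leaves AlcoholUse via a parent).
Parents of AlcoholUse: {BMI, BloodPressure}.
Enumerating:
  P1: AlcoholUse <- BloodPressure -> SleepHours
  P2: AlcoholUse <- BMI -> Stress -> SleepHours
That exhausts the simple backdoor paths. Count: 2.

2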